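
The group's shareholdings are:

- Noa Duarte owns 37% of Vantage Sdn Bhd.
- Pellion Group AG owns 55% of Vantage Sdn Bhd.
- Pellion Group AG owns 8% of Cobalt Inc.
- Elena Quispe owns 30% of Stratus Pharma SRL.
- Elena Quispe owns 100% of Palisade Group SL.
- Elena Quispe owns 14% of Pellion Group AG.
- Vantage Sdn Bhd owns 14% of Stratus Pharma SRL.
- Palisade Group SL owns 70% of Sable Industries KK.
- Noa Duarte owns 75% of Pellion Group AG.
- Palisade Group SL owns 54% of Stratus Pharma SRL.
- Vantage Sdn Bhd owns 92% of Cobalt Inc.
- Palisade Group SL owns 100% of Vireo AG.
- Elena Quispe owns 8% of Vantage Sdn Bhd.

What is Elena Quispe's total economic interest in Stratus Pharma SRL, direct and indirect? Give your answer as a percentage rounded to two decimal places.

86.20%

Elena reaches Stratus along 4 paths.
Via Palisade: 100% × 54% = 54%.
Via Pellion → Vantage: 14% × 55% × 14% = 1.078%.
Via Vantage: 8% × 14% = 1.12%.
Direct stake: 30% = 30%.
Total: 54% + 1.078% + 1.12% + 30% = 86.198%.
Rounded: 86.20%.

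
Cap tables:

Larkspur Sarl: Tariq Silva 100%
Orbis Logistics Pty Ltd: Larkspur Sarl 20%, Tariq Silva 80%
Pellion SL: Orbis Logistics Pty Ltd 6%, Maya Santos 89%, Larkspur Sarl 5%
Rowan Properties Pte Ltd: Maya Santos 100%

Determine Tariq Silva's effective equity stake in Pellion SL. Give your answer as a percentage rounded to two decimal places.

11.00%

Tariq reaches Pellion along 3 paths.
Via Larkspur → Orbis: 100% × 20% × 6% = 1.2%.
Via Orbis: 80% × 6% = 4.8%.
Via Larkspur: 100% × 5% = 5%.
Total: 1.2% + 4.8% + 5% = 11%.
Rounded: 11.00%.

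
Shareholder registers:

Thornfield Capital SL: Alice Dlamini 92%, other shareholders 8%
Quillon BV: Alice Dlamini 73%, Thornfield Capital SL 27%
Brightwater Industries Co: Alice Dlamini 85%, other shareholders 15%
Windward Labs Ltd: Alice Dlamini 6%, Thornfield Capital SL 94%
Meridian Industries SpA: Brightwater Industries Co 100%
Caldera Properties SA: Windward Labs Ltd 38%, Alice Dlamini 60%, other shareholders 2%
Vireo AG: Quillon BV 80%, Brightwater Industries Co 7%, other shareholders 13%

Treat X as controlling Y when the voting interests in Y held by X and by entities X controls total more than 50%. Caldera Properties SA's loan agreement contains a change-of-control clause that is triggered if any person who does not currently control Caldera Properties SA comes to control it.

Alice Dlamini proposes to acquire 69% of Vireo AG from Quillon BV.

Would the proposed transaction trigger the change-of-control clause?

The purchase adds only to Alice's holdings (Quillon's stake shrinks), so Alice is the only person who could newly come to control Caldera.
Alice holds 92% of Thornfield, so Alice controls Thornfield.
Alice and Thornfield together hold 6% + 94% = 100% of Windward, so Alice controls Windward.
Windward and Alice together hold 38% + 60% = 98% of Caldera, so Alice controls Caldera.
So Alice already controls Caldera before the transaction.
After the purchase, Alice holds 69% of Vireo directly, and Quillon's stake falls to 11%.
Alice controlled Caldera already, so this is not a new person acquiring control; every other person's position is unchanged or reduced.
No new person acquires control, so the clause is not triggered.

No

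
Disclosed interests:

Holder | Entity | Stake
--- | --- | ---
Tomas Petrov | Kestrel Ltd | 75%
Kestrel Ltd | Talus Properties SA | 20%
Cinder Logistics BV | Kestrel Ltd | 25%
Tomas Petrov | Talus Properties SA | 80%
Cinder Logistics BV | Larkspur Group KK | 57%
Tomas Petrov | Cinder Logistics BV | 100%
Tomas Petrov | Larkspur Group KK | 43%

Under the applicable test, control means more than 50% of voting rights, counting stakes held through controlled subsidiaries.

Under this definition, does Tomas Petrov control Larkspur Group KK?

Tomas holds 100% of Cinder, so Tomas controls Cinder.
Cinder and Tomas together hold 57% + 43% = 100% of Larkspur, so Tomas controls Larkspur.

Yes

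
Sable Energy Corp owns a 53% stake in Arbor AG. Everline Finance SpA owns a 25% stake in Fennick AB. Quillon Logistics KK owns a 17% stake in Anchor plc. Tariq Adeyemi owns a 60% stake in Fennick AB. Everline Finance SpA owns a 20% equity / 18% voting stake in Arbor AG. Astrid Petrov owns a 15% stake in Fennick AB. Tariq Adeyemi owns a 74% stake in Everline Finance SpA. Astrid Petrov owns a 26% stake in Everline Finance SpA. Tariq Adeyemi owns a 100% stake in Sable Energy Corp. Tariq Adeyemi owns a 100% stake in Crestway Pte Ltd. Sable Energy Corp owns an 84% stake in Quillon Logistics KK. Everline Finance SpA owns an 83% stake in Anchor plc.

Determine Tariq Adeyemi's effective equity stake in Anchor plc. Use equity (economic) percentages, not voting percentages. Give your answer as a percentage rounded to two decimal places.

75.70%

Tariq reaches Anchor along 2 paths.
Via Sable → Quillon: 100% × 84% × 17% = 14.28%.
Via Everline: 74% × 83% = 61.42%.
Total: 14.28% + 61.42% = 75.7%.
Rounded: 75.70%.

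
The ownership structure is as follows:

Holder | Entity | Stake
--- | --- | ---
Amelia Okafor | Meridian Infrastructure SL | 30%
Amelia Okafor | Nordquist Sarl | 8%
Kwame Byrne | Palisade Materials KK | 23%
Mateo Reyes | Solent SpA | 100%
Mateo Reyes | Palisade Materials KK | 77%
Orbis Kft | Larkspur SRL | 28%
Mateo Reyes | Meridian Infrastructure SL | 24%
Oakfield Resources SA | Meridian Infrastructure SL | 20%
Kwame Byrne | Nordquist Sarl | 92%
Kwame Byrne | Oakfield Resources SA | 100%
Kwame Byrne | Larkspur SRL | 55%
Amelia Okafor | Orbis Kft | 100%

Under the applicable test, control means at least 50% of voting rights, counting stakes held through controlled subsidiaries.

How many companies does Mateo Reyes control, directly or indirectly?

2

Mateo holds 77% of Palisade, so Mateo controls Palisade.
Mateo holds 100% of Solent, so Mateo controls Solent.
No other company's threshold is met.
Mateo controls 2 companies.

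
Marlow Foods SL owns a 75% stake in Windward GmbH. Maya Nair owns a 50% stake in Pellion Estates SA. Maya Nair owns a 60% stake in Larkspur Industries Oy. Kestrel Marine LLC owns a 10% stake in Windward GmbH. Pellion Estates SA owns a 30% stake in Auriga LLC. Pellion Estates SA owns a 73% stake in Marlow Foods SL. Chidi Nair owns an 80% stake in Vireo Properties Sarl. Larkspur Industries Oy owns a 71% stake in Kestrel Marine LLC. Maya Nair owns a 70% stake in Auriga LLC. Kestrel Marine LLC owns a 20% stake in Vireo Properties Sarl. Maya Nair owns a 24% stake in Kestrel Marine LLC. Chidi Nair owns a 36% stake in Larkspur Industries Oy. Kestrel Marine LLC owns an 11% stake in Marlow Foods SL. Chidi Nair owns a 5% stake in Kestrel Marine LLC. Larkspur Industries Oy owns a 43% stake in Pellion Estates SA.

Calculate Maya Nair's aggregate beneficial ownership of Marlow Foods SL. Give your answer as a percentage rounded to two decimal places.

Maya reaches Marlow along 4 paths.
Via Kestrel: 24% × 11% = 2.64%.
Via Larkspur → Kestrel: 60% × 71% × 11% = 4.686%.
Via Pellion: 50% × 73% = 36.5%.
Via Larkspur → Pellion: 60% × 43% × 73% = 18.834%.
Total: 2.64% + 4.686% + 36.5% + 18.834% = 62.66%.

62.66%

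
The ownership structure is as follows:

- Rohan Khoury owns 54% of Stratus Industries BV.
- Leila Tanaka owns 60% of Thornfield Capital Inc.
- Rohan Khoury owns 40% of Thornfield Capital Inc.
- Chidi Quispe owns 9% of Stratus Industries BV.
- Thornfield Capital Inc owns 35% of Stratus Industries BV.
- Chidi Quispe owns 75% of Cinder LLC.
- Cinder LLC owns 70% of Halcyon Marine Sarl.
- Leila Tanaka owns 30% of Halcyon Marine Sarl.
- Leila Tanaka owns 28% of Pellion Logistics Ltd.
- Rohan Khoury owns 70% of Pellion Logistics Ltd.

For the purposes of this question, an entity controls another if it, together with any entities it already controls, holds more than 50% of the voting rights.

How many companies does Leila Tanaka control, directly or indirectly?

1

Leila holds 60% of Thornfield, so Leila controls Thornfield.
No other company's threshold is met.
Leila controls 1 company.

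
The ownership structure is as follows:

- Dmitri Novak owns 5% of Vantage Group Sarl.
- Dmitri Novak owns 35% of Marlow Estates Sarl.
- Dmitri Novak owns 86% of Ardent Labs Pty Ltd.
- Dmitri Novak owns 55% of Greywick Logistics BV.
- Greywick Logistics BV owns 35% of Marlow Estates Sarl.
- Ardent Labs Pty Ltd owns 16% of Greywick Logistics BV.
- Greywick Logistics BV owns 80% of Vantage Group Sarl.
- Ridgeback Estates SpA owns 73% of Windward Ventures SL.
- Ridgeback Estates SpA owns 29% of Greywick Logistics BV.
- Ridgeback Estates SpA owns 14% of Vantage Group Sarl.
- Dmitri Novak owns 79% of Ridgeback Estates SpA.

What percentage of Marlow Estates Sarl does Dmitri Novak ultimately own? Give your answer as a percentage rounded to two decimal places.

67.08%

Dmitri reaches Marlow along 4 paths.
Direct stake: 35% = 35%.
Via Ardent → Greywick: 86% × 16% × 35% = 4.816%.
Via Ridgeback → Greywick: 79% × 29% × 35% = 8.0185%.
Via Greywick: 55% × 35% = 19.25%.
Total: 35% + 4.816% + 8.0185% + 19.25% = 67.0845%.
Rounded: 67.08%.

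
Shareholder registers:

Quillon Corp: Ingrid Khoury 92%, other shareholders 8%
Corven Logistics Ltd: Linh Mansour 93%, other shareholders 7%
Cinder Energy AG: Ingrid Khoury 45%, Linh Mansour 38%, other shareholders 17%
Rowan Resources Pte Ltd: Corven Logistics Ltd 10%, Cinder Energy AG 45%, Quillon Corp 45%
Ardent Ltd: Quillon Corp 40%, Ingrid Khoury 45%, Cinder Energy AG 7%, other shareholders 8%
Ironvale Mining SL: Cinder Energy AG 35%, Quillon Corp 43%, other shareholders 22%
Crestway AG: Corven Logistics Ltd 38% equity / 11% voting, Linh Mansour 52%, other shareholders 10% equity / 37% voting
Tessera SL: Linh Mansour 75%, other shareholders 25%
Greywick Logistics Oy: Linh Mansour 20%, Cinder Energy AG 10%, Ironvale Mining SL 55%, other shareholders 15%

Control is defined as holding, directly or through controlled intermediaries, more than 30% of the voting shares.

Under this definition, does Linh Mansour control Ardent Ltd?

No

Linh holds 93% of Corven, so Linh controls Corven.
Linh holds 38% of Cinder, so Linh controls Cinder.
Corven and Cinder together hold 10% + 45% = 55% of Rowan, so Linh controls Rowan.
Cinder holds 35% of Ironvale, so Linh controls Ironvale.
Corven and Linh together hold 11% + 52% = 63% of Crestway, so Linh controls Crestway.
Linh holds 75% of Tessera, so Linh controls Tessera.
Linh and Cinder and Ironvale together hold 20% + 10% + 55% = 85% of Greywick, so Linh controls Greywick.
In Ardent, Linh's side holds only 7%, not > 30%.
So Linh does not control Ardent.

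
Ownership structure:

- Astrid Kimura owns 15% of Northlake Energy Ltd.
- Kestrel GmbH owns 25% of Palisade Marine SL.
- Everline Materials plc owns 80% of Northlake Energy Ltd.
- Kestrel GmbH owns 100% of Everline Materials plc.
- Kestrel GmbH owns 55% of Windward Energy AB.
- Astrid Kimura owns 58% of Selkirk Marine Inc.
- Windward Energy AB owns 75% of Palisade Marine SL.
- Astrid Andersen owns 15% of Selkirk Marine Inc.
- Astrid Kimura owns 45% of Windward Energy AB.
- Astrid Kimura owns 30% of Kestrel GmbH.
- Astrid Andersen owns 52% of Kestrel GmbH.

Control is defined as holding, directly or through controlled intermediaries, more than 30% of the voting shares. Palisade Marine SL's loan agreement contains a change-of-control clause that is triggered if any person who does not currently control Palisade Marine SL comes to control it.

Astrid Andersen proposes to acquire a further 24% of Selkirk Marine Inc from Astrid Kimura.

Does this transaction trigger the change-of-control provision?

No

The purchase adds only to Astrid Andersen's holdings (Astrid Kimura's stake shrinks), so Astrid Andersen is the only person who could newly come to control Palisade.
Astrid Andersen holds 52% of Kestrel, so Astrid Andersen controls Kestrel.
Kestrel holds 55% of Windward, so Astrid Andersen controls Windward.
Kestrel and Windward together hold 25% + 75% = 100% of Palisade, so Astrid Andersen controls Palisade.
So Astrid Andersen already controls Palisade before the transaction.
After the purchase, Astrid Andersen's direct stake in Selkirk rises to 15% + 24% = 39%, and Astrid Kimura's stake falls to 34%.
Astrid Andersen controlled Palisade already, so this is not a new person acquiring control; every other person's position is unchanged or reduced.
No new person acquires control, so the clause is not triggered.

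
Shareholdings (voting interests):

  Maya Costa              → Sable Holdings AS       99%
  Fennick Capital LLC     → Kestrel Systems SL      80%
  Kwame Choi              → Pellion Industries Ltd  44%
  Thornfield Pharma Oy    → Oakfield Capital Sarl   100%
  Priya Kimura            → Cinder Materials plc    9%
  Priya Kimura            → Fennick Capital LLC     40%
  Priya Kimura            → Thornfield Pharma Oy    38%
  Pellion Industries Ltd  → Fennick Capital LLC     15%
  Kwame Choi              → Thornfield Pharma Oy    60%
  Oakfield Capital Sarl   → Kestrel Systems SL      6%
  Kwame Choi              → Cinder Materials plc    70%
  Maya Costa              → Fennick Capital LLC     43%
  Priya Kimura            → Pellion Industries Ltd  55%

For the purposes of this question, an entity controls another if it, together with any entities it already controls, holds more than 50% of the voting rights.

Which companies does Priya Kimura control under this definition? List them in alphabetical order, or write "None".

Fennick Capital LLC, Kestrel Systems SL, Pellion Industries Ltd

Priya holds 55% of Pellion, so Priya controls Pellion.
Priya and Pellion together hold 40% + 15% = 55% of Fennick, so Priya controls Fennick.
Fennick holds 80% of Kestrel, so Priya controls Kestrel.
No other company's threshold is met.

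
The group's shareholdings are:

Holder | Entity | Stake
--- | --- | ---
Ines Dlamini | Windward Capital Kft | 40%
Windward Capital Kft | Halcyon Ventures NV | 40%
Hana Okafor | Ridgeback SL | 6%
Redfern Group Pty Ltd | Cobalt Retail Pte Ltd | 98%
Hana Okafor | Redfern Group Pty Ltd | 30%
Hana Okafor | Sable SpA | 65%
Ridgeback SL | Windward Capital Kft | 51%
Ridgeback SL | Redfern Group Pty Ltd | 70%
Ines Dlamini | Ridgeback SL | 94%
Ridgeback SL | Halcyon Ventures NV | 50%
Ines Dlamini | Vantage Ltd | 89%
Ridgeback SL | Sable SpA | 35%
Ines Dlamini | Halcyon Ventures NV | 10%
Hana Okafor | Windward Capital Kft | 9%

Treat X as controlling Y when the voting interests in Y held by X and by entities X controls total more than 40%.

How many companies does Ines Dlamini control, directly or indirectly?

Ines holds 94% of Ridgeback, so Ines controls Ridgeback.
Ines holds 89% of Vantage, so Ines controls Vantage.
Ridgeback holds 70% of Redfern, so Ines controls Redfern.
Ridgeback and Ines together hold 51% + 40% = 91% of Windward, so Ines controls Windward.
Ines and Windward and Ridgeback together hold 10% + 40% + 50% = 100% of Halcyon, so Ines controls Halcyon.
Redfern holds 98% of Cobalt, so Ines controls Cobalt.
No other company's threshold is met.
Ines controls 6 companies.

6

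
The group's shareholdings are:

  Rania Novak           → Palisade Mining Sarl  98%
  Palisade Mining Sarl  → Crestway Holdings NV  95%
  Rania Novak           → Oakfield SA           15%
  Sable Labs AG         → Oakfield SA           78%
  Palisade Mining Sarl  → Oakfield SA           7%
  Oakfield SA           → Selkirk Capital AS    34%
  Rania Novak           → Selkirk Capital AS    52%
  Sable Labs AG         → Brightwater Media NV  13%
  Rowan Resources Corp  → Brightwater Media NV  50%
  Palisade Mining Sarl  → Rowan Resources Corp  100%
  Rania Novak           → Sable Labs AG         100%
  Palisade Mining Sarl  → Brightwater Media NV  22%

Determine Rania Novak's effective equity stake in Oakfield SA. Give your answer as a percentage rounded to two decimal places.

99.86%

Rania reaches Oakfield along 3 paths.
Via Sable: 100% × 78% = 78%.
Direct stake: 15% = 15%.
Via Palisade: 98% × 7% = 6.86%.
Total: 78% + 15% + 6.86% = 99.86%.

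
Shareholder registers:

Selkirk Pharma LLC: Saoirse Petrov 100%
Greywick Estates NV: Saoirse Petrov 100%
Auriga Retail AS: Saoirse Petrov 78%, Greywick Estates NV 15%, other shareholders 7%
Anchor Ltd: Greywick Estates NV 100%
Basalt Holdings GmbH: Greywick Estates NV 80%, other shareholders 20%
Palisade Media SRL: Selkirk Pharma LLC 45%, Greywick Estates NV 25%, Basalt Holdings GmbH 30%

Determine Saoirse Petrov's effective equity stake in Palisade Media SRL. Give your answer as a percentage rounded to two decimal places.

94.00%

Saoirse reaches Palisade along 3 paths.
Via Selkirk: 100% × 45% = 45%.
Via Greywick: 100% × 25% = 25%.
Via Greywick → Basalt: 100% × 80% × 30% = 24%.
Total: 45% + 25% + 24% = 94%.
Rounded: 94.00%.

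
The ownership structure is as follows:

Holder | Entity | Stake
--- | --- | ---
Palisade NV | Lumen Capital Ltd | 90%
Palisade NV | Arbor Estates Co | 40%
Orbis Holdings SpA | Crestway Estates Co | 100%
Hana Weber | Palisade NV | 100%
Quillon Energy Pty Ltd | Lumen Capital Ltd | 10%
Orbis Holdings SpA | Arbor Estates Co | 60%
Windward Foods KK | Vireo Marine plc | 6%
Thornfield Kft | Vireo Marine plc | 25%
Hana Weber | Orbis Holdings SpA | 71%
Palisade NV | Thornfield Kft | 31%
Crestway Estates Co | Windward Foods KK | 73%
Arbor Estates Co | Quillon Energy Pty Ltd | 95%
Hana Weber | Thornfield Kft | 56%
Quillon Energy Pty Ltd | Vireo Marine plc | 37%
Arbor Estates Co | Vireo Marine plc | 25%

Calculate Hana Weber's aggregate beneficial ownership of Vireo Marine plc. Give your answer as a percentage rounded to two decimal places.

74.54%

Hana reaches Vireo along 7 paths.
Via Thornfield: 56% × 25% = 14%.
Via Palisade → Thornfield: 100% × 31% × 25% = 7.75%.
Via Orbis → Arbor: 71% × 60% × 25% = 10.65%.
Via Palisade → Arbor: 100% × 40% × 25% = 10%.
Via Orbis → Arbor → Quillon: 71% × 60% × 95% × 37% = 14.9739%.
Via Palisade → Arbor → Quillon: 100% × 40% × 95% × 37% = 14.06%.
Via Orbis → Crestway → Windward: 71% × 100% × 73% × 6% = 3.1098%.
Total: 14% + 7.75% + 10.65% + 10% + 14.9739% + 14.06% + 3.1098% = 74.5437%.
Rounded: 74.54%.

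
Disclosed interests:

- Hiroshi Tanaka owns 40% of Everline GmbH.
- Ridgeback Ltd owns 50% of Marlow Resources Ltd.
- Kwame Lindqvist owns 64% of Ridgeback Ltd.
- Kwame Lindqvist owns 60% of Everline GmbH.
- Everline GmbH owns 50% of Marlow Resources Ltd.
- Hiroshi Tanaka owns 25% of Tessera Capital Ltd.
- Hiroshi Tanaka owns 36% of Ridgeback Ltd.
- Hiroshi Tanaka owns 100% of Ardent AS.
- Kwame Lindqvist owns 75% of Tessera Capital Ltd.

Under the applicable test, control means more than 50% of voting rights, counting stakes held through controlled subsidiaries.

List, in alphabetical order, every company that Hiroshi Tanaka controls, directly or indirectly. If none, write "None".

Hiroshi holds 100% of Ardent, so Hiroshi controls Ardent.
No other company's threshold is met.

Ardent AS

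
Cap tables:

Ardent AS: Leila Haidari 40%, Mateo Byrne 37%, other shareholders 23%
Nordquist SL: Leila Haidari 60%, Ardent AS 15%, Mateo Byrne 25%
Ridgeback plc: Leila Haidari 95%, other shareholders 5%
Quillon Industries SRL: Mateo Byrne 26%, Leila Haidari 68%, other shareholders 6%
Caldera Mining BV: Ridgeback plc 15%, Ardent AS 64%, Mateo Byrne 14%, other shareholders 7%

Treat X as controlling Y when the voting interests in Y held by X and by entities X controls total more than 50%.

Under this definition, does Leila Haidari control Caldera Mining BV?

Leila holds 60% of Nordquist, so Leila controls Nordquist.
Leila holds 95% of Ridgeback, so Leila controls Ridgeback.
Leila holds 68% of Quillon, so Leila controls Quillon.
In Caldera, Leila's side holds only 15%, not > 50%.
So Leila does not control Caldera.

No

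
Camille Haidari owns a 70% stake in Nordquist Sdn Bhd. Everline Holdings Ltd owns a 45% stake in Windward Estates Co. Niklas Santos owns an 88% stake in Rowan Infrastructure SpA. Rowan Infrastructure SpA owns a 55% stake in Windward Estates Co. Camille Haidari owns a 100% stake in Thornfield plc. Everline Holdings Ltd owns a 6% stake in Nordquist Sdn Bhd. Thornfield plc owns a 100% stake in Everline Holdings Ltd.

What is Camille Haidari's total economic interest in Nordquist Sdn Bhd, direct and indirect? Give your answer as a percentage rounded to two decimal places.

Camille reaches Nordquist along 2 paths.
Via Thornfield → Everline: 100% × 100% × 6% = 6%.
Direct stake: 70% = 70%.
Total: 6% + 70% = 76%.
Rounded: 76.00%.

76.00%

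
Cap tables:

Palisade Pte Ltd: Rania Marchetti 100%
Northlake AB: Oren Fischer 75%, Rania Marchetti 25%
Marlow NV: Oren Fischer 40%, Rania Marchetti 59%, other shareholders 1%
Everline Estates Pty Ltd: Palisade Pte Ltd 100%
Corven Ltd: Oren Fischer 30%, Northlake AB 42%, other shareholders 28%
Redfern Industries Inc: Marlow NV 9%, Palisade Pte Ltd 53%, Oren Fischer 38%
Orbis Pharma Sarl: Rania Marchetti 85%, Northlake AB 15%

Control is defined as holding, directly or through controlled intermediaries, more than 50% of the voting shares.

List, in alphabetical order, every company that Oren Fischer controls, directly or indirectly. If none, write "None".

Oren holds 75% of Northlake, so Oren controls Northlake.
Oren and Northlake together hold 30% + 42% = 72% of Corven, so Oren controls Corven.
No other company's threshold is met.

Corven Ltd, Northlake AB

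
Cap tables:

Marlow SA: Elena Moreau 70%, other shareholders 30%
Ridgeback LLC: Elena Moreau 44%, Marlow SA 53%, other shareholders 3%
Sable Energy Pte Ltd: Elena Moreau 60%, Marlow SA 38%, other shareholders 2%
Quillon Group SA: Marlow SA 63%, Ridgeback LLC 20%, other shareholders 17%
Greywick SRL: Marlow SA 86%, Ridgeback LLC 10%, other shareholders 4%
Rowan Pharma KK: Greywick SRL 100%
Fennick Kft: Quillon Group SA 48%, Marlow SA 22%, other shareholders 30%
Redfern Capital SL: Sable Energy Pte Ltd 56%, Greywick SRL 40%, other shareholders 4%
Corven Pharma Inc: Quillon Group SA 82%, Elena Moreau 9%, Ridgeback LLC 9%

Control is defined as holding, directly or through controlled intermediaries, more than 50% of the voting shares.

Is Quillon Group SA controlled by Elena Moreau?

Yes

Elena holds 70% of Marlow, so Elena controls Marlow.
Elena and Marlow together hold 44% + 53% = 97% of Ridgeback, so Elena controls Ridgeback.
Marlow and Ridgeback together hold 63% + 20% = 83% of Quillon, so Elena controls Quillon.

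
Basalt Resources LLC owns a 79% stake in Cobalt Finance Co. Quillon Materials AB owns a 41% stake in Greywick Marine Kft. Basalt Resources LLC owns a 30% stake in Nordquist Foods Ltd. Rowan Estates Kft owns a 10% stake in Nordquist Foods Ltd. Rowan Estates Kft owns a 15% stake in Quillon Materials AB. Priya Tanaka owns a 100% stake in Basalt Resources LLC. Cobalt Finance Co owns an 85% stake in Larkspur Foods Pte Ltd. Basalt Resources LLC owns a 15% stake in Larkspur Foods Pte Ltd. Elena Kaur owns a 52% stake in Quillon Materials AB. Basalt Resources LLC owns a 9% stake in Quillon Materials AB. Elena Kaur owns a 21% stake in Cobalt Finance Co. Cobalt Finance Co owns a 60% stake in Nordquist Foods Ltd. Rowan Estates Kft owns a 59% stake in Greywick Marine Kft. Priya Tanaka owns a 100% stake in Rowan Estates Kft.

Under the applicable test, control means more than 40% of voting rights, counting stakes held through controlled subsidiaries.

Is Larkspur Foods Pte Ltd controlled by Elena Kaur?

No

Elena holds 52% of Quillon, so Elena controls Quillon.
Quillon holds 41% of Greywick, so Elena controls Greywick.
Neither Elena nor any entity Elena controls holds any voting interest in Larkspur.
So Elena does not control Larkspur.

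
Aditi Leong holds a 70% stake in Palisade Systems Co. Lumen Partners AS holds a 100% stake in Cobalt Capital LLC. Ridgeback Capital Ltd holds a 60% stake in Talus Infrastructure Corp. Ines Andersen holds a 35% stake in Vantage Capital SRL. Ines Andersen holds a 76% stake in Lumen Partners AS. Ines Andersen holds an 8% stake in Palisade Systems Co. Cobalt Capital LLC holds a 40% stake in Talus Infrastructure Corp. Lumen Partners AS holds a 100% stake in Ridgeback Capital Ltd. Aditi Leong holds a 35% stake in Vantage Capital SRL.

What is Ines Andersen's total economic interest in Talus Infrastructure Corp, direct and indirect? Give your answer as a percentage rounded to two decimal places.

76.00%

Ines reaches Talus along 2 paths.
Via Lumen → Cobalt: 76% × 100% × 40% = 30.4%.
Via Lumen → Ridgeback: 76% × 100% × 60% = 45.6%.
Total: 30.4% + 45.6% = 76%.
Rounded: 76.00%.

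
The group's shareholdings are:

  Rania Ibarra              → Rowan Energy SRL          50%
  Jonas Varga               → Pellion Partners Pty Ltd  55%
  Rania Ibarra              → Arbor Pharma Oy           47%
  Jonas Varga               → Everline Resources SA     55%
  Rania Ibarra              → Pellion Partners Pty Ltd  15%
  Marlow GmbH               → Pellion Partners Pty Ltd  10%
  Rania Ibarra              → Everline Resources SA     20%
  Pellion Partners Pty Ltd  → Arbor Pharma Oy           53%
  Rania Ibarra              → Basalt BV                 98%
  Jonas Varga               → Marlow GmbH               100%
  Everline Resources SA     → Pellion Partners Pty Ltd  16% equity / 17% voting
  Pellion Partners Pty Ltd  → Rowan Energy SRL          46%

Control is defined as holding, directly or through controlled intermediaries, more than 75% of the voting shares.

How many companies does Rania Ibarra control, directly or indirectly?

1

Rania holds 98% of Basalt, so Rania controls Basalt.
No other company's threshold is met.
Rania controls 1 company.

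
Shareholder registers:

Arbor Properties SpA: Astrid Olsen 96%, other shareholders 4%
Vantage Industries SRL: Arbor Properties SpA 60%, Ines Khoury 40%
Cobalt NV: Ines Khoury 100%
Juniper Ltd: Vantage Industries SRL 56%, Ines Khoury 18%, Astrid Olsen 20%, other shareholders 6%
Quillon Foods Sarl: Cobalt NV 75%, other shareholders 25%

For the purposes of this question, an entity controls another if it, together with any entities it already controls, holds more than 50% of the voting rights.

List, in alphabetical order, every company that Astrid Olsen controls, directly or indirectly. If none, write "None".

Astrid holds 96% of Arbor, so Astrid controls Arbor.
Arbor holds 60% of Vantage, so Astrid controls Vantage.
Vantage and Astrid together hold 56% + 20% = 76% of Juniper, so Astrid controls Juniper.
No other company's threshold is met.

Arbor Properties SpA, Juniper Ltd, Vantage Industries SRL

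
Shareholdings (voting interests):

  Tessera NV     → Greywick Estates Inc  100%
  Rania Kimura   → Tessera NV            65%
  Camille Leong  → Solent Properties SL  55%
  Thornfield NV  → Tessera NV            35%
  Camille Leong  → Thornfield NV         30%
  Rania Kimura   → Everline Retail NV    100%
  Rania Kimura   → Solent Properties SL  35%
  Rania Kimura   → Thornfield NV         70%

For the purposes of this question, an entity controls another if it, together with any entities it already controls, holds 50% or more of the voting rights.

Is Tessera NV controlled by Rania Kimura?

Rania holds 70% of Thornfield, so Rania controls Thornfield.
Thornfield and Rania together hold 35% + 65% = 100% of Tessera, so Rania controls Tessera.

Yes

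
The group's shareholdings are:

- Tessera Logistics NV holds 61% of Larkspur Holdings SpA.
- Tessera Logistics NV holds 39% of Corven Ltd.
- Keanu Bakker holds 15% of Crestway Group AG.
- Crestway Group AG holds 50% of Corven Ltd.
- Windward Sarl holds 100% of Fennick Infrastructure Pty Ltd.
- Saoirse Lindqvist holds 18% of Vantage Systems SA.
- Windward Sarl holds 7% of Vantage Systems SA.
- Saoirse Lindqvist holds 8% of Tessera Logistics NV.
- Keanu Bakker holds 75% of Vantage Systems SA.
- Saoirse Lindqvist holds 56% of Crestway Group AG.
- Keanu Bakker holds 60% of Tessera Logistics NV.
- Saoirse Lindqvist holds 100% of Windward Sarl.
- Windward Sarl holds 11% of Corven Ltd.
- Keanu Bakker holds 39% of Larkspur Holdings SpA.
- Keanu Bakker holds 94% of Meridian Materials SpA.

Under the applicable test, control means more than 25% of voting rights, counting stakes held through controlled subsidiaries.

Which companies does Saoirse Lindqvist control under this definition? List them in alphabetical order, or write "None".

Corven Ltd, Crestway Group AG, Fennick Infrastructure Pty Ltd, Windward Sarl

Saoirse holds 56% of Crestway, so Saoirse controls Crestway.
Saoirse holds 100% of Windward, so Saoirse controls Windward.
Windward holds 100% of Fennick, so Saoirse controls Fennick.
Windward and Crestway together hold 11% + 50% = 61% of Corven, so Saoirse controls Corven.
No other company's threshold is met.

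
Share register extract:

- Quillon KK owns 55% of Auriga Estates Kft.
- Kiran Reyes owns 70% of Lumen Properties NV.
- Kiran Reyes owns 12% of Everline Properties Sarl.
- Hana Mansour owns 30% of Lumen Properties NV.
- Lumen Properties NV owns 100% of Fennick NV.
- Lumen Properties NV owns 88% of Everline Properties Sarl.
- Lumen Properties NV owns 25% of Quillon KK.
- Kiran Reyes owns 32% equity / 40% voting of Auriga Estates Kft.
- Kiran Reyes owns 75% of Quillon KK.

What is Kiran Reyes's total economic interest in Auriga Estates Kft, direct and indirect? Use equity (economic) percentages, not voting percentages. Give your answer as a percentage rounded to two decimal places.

Kiran reaches Auriga along 3 paths.
Direct stake: 32% = 32%.
Via Lumen → Quillon: 70% × 25% × 55% = 9.625%.
Via Quillon: 75% × 55% = 41.25%.
Total: 32% + 9.625% + 41.25% = 82.875%.
Rounded: 82.88%.

82.88%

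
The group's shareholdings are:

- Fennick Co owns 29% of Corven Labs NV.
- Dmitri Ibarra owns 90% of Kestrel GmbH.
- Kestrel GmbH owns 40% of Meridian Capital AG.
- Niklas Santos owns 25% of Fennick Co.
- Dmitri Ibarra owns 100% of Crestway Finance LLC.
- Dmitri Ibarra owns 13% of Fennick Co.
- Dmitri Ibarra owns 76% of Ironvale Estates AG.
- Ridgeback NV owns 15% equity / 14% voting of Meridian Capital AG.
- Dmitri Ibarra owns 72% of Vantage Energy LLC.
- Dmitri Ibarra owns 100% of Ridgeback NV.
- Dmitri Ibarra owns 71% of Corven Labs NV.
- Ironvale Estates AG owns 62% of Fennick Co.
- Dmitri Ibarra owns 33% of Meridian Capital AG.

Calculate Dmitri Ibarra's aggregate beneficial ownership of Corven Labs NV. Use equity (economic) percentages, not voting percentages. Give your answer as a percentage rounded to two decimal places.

88.43%

Dmitri reaches Corven along 3 paths.
Direct stake: 71% = 71%.
Via Ironvale → Fennick: 76% × 62% × 29% = 13.6648%.
Via Fennick: 13% × 29% = 3.77%.
Total: 71% + 13.6648% + 3.77% = 88.4348%.
Rounded: 88.43%.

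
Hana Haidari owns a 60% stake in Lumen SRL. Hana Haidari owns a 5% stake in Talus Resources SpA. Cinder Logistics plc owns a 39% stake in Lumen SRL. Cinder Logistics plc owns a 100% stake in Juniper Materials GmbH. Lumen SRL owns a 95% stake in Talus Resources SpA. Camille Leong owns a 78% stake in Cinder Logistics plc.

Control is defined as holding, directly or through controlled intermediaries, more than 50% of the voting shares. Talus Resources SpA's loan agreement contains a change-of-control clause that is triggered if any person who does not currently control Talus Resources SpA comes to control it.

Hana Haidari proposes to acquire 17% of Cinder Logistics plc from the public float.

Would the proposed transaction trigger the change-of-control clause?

No

The purchase changes only Hana's holdings, so Hana is the only person who could newly come to control Talus.
Hana holds 60% of Lumen, so Hana controls Lumen.
Lumen and Hana together hold 95% + 5% = 100% of Talus, so Hana controls Talus.
So Hana already controls Talus before the transaction.
After the purchase, Hana holds 17% of Cinder directly.
Hana controlled Talus already, so this is not a new person acquiring control; every other person's position is unchanged or reduced.
No new person acquires control, so the clause is not triggered.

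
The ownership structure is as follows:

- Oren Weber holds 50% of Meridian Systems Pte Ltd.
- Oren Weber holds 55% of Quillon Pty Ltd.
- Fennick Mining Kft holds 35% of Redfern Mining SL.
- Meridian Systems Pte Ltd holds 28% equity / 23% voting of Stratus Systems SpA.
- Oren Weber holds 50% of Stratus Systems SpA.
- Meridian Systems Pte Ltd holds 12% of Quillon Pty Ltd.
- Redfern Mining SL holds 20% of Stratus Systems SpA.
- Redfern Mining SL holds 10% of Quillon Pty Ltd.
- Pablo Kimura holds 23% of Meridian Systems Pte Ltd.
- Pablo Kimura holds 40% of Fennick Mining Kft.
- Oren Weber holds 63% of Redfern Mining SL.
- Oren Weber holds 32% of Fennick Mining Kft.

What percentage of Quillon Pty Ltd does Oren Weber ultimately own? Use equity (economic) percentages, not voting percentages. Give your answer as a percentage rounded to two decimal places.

Oren reaches Quillon along 4 paths.
Via Fennick → Redfern: 32% × 35% × 10% = 1.12%.
Via Redfern: 63% × 10% = 6.3%.
Direct stake: 55% = 55%.
Via Meridian: 50% × 12% = 6%.
Total: 1.12% + 6.3% + 55% + 6% = 68.42%.

68.42%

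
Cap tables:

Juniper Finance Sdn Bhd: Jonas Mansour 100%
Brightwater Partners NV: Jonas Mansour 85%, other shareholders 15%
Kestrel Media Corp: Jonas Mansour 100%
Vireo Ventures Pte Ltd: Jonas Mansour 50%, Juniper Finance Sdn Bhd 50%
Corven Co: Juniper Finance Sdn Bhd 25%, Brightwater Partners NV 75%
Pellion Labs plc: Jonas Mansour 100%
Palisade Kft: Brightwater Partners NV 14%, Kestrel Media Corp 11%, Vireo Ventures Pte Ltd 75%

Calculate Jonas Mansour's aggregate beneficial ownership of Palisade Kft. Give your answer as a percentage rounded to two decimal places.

97.90%

Jonas reaches Palisade along 4 paths.
Via Brightwater: 85% × 14% = 11.9%.
Via Kestrel: 100% × 11% = 11%.
Via Vireo: 50% × 75% = 37.5%.
Via Juniper → Vireo: 100% × 50% × 75% = 37.5%.
Total: 11.9% + 11% + 37.5% + 37.5% = 97.9%.
Rounded: 97.90%.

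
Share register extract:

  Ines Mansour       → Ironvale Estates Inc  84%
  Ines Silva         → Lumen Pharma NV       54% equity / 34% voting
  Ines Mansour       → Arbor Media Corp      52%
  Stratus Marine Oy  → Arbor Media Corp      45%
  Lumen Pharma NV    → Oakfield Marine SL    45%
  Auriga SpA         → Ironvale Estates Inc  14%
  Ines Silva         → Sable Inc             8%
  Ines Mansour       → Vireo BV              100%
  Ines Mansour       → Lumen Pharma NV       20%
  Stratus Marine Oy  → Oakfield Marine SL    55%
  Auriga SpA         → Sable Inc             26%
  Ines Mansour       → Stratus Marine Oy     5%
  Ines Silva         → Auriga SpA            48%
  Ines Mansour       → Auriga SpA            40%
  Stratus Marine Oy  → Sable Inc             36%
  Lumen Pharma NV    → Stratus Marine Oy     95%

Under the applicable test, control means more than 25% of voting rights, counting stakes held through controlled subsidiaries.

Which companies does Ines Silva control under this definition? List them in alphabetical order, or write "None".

Ines Silva holds 48% of Auriga, so Ines Silva controls Auriga.
Ines Silva holds 34% of Lumen, so Ines Silva controls Lumen.
Lumen holds 95% of Stratus, so Ines Silva controls Stratus.
Stratus holds 45% of Arbor, so Ines Silva controls Arbor.
Lumen and Stratus together hold 45% + 55% = 100% of Oakfield, so Ines Silva controls Oakfield.
Stratus and Ines Silva and Auriga together hold 36% + 8% + 26% = 70% of Sable, so Ines Silva controls Sable.
No other company's threshold is met.

Arbor Media Corp, Auriga SpA, Lumen Pharma NV, Oakfield Marine SL, Sable Inc, Stratus Marine Oy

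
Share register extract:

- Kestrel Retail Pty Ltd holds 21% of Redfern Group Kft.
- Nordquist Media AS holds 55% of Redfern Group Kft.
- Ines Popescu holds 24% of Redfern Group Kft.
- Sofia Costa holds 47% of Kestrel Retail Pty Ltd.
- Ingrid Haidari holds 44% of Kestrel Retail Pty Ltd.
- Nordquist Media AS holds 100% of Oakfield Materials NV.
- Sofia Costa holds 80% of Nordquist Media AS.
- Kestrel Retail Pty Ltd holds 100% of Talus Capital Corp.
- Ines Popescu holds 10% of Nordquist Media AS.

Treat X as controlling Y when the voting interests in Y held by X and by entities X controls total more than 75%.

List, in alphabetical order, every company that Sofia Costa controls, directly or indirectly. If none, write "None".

Nordquist Media AS, Oakfield Materials NV

Sofia holds 80% of Nordquist, so Sofia controls Nordquist.
Nordquist holds 100% of Oakfield, so Sofia controls Oakfield.
No other company's threshold is met.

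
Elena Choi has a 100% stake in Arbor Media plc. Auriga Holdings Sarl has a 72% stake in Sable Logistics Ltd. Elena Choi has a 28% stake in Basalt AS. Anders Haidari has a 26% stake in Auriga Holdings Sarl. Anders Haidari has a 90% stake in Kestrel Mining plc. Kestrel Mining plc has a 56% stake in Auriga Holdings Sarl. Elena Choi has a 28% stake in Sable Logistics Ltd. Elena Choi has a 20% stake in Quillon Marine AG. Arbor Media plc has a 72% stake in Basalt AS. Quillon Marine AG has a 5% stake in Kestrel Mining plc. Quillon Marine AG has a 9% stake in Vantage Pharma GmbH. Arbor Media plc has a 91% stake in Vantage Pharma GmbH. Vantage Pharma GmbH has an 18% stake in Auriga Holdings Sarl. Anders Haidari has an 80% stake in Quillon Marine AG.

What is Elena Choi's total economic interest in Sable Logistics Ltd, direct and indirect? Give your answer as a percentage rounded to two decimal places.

40.43%

Elena reaches Sable along 4 paths.
Via Quillon → Kestrel → Auriga: 20% × 5% × 56% × 72% = 0.4032%.
Via Quillon → Vantage → Auriga: 20% × 9% × 18% × 72% = 0.23328%.
Via Arbor → Vantage → Auriga: 100% × 91% × 18% × 72% = 11.7936%.
Direct stake: 28% = 28%.
Total: 0.4032% + 0.23328% + 11.7936% + 28% = 40.43008%.
Rounded: 40.43%.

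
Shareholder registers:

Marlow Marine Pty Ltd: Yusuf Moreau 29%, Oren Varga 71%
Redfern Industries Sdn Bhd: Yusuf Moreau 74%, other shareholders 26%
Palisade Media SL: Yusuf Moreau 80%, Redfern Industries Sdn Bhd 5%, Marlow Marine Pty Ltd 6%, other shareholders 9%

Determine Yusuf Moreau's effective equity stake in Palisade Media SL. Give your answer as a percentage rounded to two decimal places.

Yusuf reaches Palisade along 3 paths.
Direct stake: 80% = 80%.
Via Redfern: 74% × 5% = 3.7%.
Via Marlow: 29% × 6% = 1.74%.
Total: 80% + 3.7% + 1.74% = 85.44%.

85.44%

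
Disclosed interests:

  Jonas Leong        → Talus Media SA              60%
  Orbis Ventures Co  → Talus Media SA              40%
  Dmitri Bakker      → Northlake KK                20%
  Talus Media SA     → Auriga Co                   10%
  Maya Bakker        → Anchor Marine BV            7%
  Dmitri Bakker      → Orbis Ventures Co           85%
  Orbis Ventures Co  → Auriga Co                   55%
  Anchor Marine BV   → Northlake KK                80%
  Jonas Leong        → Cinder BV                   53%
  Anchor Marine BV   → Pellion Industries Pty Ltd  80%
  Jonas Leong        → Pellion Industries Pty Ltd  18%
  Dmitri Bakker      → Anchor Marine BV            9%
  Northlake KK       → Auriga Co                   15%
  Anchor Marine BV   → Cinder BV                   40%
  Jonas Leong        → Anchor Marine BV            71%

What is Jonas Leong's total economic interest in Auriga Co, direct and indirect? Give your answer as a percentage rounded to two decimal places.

Jonas reaches Auriga along 2 paths.
Via Talus: 60% × 10% = 6%.
Via Anchor → Northlake: 71% × 80% × 15% = 8.52%.
Total: 6% + 8.52% = 14.52%.

14.52%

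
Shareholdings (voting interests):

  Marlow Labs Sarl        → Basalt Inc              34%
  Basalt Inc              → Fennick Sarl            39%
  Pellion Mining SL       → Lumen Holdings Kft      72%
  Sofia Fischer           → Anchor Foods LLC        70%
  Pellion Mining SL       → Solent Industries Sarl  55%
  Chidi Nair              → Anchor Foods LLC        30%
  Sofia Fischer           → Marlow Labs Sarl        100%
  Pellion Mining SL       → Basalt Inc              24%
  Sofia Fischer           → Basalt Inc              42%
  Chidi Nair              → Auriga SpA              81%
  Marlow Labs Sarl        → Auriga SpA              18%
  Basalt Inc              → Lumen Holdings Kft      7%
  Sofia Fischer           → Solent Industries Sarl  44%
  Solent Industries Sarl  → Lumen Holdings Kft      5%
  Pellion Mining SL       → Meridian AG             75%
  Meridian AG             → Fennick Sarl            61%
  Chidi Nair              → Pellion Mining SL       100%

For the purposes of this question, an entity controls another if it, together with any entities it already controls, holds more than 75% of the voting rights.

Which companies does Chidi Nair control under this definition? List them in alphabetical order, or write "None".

Auriga SpA, Pellion Mining SL

Chidi holds 100% of Pellion, so Chidi controls Pellion.
Chidi holds 81% of Auriga, so Chidi controls Auriga.
No other company's threshold is met.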